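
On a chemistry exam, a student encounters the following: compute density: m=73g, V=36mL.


ρ = mass/volume
= 73/36
= 2.028 g/mL

2.028 g/mL


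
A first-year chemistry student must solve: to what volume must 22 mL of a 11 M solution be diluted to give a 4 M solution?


C1V1 = C2V2
11 × 22 = 4 × V2
V2 = 242/4 = 60.5 mL

60.5 mL


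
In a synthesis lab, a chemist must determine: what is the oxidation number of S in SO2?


x + 2(-2) = 0, so x = +4
Oxidation number: +4

+4


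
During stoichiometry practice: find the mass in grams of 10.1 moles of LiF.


M(LiF) = 25.94 g/mol
mass = n × M = 10.1 × 25.94 = 261.99 g

261.99 g


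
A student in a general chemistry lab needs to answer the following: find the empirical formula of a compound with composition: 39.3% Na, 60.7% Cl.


Assume 100 g sample. Moles of each element:
  Na: 39.3/22.99 = 1.709 mol
  Cl: 60.7/35.45 = 1.712 mol
Divide by smallest (1.709):
  Na: 1.709/1.709 = 1.0
  Cl: 1.712/1.709 = 1.0
Empirical formula: NaCl

NaCl


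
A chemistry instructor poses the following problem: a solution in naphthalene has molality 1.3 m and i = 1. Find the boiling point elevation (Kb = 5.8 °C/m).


ΔTb = Kb × m × i
= 5.8 × 1.3 × 1
= 7.54 °C

7.54 °C


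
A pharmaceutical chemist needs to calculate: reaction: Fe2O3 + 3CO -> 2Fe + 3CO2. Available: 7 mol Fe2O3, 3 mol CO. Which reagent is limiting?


Mole ratio available / coefficient:
  Fe2O3: 7/1 = 7.000
  CO: 3/3 = 1.000
Smaller ratio is limiting.

CO


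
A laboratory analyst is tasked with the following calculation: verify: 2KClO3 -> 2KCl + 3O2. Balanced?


Equation: 2KClO3 -> 2KCl + 3O2
Check atoms: Cl: 2=2, K: 2=2, O: 6=6
Balanced

Yes, balanced


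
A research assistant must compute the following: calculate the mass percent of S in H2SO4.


M(H2SO4) = 2×1.008 + 1×32.07 + 4×16.0 = 98.086 g/mol
Mass of S = 1 × 32.07 = 32.07 g/mol
% S = 32.07/98.086 × 100 = 32.70%

32.70%


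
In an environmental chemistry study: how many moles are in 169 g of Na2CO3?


M(Na2CO3) = 105.99 g/mol
n = mass/M = 169/105.99 = 1.5945 mol

1.5945 mol


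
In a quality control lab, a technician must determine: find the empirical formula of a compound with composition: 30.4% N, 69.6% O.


Assume 100 g sample. Moles of each element:
  N: 30.4/14.01 = 2.17 mol
  O: 69.6/16.0 = 4.35 mol
Divide by smallest (2.17):
  N: 2.17/2.17 = 1.0
  O: 4.35/2.17 = 2.0
Empirical formula: NO2

NO2


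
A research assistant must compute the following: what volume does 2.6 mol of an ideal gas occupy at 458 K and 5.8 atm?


PV = nRT  (R = 0.08206 L·atm/(mol·K))
V = nRT/P = 2.6×0.08206×458/5.8
= 16.848 L

16.848 L


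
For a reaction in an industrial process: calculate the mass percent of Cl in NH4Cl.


M(NH4Cl) = 1×14.01 + 4×1.008 + 1×35.45 = 53.492 g/mol
Mass of Cl = 1 × 35.45 = 35.45 g/mol
% Cl = 35.45/53.492 × 100 = 66.27%

66.27%


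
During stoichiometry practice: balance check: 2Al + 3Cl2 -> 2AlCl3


Equation: 2Al + 3Cl2 -> 2AlCl3
Check atoms: Al: 2=2, Cl: 6=6
Balanced

Yes, balanced


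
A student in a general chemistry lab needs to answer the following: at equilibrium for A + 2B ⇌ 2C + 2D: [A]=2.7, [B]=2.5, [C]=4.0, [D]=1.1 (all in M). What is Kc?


Kc = [C]^2[D]^2/([A][B]^2)
= (4.0^2 × 1.1^2)/(2.7^1 × 2.5^2)
= 19.36/16.875
= 1.147

1.147


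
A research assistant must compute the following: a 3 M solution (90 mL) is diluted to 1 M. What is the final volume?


C1V1 = C2V2
3 × 90 = 1 × V2
V2 = 270/1 = 270.0 mL

270.0 mL


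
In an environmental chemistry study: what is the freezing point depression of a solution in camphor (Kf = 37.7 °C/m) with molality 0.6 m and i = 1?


ΔTf = Kf × m × i
= 37.7 × 0.6 × 1
= 22.62 °C

22.62 °C


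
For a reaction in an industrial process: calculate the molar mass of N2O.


M(N2O) = 2×14.01 + 1×16.0
= 28.02 + 16.0
= 44.02 g/mol

44.02 g/mol


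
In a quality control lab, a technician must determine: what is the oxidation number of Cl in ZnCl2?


halide: -1
Oxidation number: -1

-1


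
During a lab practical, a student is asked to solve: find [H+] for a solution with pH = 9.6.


[H+] = 10^(-pH) = 10^(-9.6)
= 2.51×10^-10 M

2.51×10^-10 M


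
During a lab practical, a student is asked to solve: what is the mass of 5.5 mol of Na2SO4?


M(Na2SO4) = 142.05 g/mol
mass = n × M = 5.5 × 142.05 = 781.28 g

781.28 g


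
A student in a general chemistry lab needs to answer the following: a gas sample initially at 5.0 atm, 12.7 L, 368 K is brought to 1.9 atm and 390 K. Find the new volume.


P1V1/T1 = P2V2/T2
V2 = P1V1T2/(T1P2)
= 5.0×12.7×390/(368×1.9)
= 35.419 L

35.419 L


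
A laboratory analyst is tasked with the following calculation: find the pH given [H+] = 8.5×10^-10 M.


pH = -log10([H+]) = -log10(8.5×10^-10)
= 10 - log10(8.5)
= 10 - 0.93
= 9.07

9.07


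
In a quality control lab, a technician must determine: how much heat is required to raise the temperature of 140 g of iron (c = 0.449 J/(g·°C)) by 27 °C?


q = mcΔT = 140 × 0.449 × 27
= 1697.22 J

1697.22 J


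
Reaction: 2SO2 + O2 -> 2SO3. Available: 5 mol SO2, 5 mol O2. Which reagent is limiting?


Mole ratio available / coefficient:
  SO2: 5/2 = 2.500
  O2: 5/1 = 5.000
Smaller ratio is limiting.

SO2


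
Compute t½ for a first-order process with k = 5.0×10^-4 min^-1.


t½ = ln2/k = 0.693147/(5.0×10^-4 min^-1)
= 1386 min

1386 min


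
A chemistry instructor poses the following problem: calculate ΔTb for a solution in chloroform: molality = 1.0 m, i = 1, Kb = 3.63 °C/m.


ΔTb = Kb × m × i
= 3.63 × 1.0 × 1
= 3.63 °C

3.63 °C


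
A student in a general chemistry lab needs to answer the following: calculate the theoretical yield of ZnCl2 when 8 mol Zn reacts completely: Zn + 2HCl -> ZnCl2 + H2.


Mole ratio ZnCl2:Zn = 1:1
n(ZnCl2) = 8 × 1/1 = 8.000 mol
mass = 8.000 × 136.28 = 1090.24 g

1090.24 g


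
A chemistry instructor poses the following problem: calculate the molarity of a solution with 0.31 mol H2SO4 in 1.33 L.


M = n/V = 0.31/1.33 = 0.233 mol/L

0.233 M


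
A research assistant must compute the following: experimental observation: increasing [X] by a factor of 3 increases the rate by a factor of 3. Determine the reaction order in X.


rate ∝ [X]^n
3^n = 3 → n = 1
Order in X: 1

1


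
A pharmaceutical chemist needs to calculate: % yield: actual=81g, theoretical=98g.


% yield = actual/theoretical × 100
= 81/98 × 100
= 82.65%

82.65%


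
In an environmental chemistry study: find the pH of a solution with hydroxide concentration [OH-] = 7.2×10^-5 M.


pOH = -log10([OH-]) = -log10(7.2×10^-5)
= 5 - log10(7.2) = 4.14
pH = 14 - pOH = 14 - 4.14 = 9.86

9.86


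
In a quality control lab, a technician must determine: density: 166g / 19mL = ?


ρ = mass/volume
= 166/19
= 8.737 g/mL

8.737 g/mL


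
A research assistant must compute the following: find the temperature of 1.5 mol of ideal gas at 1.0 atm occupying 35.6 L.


PV = nRT  (R = 0.08206 L·atm/(mol·K))
T = PV/(nR) = 1.0×35.6/(1.5×0.08206)
= 35.60/0.123090
= 289.22 K

289.22 K


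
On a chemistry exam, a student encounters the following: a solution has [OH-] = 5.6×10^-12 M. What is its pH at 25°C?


pOH = -log10([OH-]) = -log10(5.6×10^-12)
= 12 - log10(5.6) = 11.25
pH = 14 - pOH = 14 - 11.25 = 2.75

2.75


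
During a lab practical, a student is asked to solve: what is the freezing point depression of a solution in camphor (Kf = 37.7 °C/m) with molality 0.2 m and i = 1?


ΔTf = Kf × m × i
= 37.7 × 0.2 × 1
= 7.54 °C

7.54 °C


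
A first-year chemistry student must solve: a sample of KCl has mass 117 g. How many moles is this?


M(KCl) = 74.55 g/mol
n = mass/M = 117/74.55 = 1.5694 mol

1.5694 mol


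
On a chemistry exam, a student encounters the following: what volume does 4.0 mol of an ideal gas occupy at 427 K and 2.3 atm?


PV = nRT  (R = 0.08206 L·atm/(mol·K))
V = nRT/P = 4.0×0.08206×427/2.3
= 60.938 L

60.938 L


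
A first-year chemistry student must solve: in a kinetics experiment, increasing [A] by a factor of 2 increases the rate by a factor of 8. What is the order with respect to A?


rate ∝ [A]^n
2^n = 8 → n = 3
Order in A: 3

3


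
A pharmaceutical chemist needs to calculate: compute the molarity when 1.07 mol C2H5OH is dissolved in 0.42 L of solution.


M = n/V = 1.07/0.42 = 2.548 mol/L

2.548 M


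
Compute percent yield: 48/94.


% yield = actual/theoretical × 100
= 48/94 × 100
= 51.06%

51.06%


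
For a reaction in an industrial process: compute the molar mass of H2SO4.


M(H2SO4) = 2×1.008 + 1×32.07 + 4×16.0
= 2.02 + 32.07 + 64.0
= 98.09 g/mol

98.09 g/mol


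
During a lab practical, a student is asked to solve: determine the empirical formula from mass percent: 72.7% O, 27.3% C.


Assume 100 g sample. Moles of each element:
  O: 72.7/16.0 = 4.544 mol
  C: 27.3/12.01 = 2.273 mol
Divide by smallest (2.273):
  O: 4.544/2.273 = 2.0
  C: 2.273/2.273 = 1.0
Empirical formula: CO2

CO2


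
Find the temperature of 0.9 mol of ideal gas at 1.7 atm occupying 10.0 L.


PV = nRT  (R = 0.08206 L·atm/(mol·K))
T = PV/(nR) = 1.7×10.0/(0.9×0.08206)
= 17.00/0.073854
= 230.18 K

230.18 K


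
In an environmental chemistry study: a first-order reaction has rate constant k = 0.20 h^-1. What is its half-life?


t½ = ln2/k = 0.693147/(0.20 h^-1)
= 3.466 h

3.466 h


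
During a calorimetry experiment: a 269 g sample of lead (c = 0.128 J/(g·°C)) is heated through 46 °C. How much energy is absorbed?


q = mcΔT = 269 × 0.128 × 46
= 1583.87 J

1583.87 J


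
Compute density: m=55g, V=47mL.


ρ = mass/volume
= 55/47
= 1.17 g/mL

1.17 g/mL


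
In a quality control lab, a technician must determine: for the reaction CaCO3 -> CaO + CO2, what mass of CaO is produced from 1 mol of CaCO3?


Mole ratio CaO:CaCO3 = 1:1
n(CaO) = 1 × 1/1 = 1.000 mol
mass = 1.000 × 56.08 = 56.08 g

56.08 g


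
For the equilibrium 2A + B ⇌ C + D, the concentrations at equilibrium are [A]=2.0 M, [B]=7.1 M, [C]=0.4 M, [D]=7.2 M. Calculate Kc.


Kc = [C][D]/([A]^2[B])
= (0.4^1 × 7.2^1)/(2.0^2 × 7.1^1)
= 2.88/28.4
= 0.1014

0.1014


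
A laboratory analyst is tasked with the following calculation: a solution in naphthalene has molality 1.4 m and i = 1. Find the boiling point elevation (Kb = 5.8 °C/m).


ΔTb = Kb × m × i
= 5.8 × 1.4 × 1
= 8.12 °C

8.12 °C


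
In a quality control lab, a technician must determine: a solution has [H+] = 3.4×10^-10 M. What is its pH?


pH = -log10([H+]) = -log10(3.4×10^-10)
= 10 - log10(3.4)
= 10 - 0.53
= 9.47

9.47


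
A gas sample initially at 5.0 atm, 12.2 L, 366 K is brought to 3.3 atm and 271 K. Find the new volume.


P1V1/T1 = P2V2/T2
V2 = P1V1T2/(T1P2)
= 5.0×12.2×271/(366×3.3)
= 13.687 L

13.687 L


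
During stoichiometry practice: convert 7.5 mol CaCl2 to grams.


M(CaCl2) = 110.98 g/mol
mass = n × M = 7.5 × 110.98 = 832.35 g

832.35 g


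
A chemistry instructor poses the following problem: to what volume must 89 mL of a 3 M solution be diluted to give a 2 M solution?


C1V1 = C2V2
3 × 89 = 2 × V2
V2 = 267/2 = 133.5 mL

133.5 mL


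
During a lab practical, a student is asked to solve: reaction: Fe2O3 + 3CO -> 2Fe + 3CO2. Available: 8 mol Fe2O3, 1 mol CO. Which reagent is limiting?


Mole ratio available / coefficient:
  Fe2O3: 8/1 = 8.000
  CO: 1/3 = 0.333
Smaller ratio is limiting.

CO


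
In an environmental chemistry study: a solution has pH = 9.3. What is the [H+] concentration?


[H+] = 10^(-pH) = 10^(-9.3)
= 5.01×10^-10 M

5.01×10^-10 M


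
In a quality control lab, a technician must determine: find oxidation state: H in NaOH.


H is +1 with nonmetals
Oxidation number: +1

+1


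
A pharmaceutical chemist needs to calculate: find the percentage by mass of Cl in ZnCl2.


M(ZnCl2) = 1×65.38 + 2×35.45 = 136.28 g/mol
Mass of Cl = 2 × 35.45 = 70.90 g/mol
% Cl = 70.90/136.28 × 100 = 52.03%

52.03%


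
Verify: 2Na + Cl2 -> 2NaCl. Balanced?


Equation: 2Na + Cl2 -> 2NaCl
Check atoms: Cl: 2=2, Na: 2=2
Balanced

Yes, balanced


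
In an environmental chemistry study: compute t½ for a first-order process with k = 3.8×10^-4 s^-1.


t½ = ln2/k = 0.693147/(3.8×10^-4 s^-1)
= 1824 s

1824 s


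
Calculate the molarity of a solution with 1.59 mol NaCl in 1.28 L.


M = n/V = 1.59/1.28 = 1.242 mol/L

1.242 M


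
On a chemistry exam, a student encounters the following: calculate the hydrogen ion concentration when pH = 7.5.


[H+] = 10^(-pH) = 10^(-7.5)
= 3.16×10^-8 M

3.16×10^-8 M


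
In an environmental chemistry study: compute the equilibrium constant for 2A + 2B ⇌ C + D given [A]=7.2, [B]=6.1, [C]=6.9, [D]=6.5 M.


Kc = [C][D]/([A]^2[B]^2)
= (6.9^1 × 6.5^1)/(7.2^2 × 6.1^2)
= 44.85/1928.9664
= 0.02325

0.02325


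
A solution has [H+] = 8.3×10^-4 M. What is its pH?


pH = -log10([H+]) = -log10(8.3×10^-4)
= 4 - log10(8.3)
= 4 - 0.92
= 3.08

3.08


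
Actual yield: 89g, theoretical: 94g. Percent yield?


% yield = actual/theoretical × 100
= 89/94 × 100
= 94.68%

94.68%


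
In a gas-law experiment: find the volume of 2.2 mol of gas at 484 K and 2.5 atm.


PV = nRT  (R = 0.08206 L·atm/(mol·K))
V = nRT/P = 2.2×0.08206×484/2.5
= 34.951 L

34.951 L


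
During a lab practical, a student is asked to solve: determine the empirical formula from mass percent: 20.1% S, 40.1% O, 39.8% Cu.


Assume 100 g sample. Moles of each element:
  S: 20.1/32.07 = 0.627 mol
  O: 40.1/16.0 = 2.506 mol
  Cu: 39.8/63.55 = 0.626 mol
Divide by smallest (0.626):
  S: 0.627/0.626 = 1.0
  O: 2.506/0.626 = 4.0
  Cu: 0.626/0.626 = 1.0
Empirical formula: CuSO4

CuSO4


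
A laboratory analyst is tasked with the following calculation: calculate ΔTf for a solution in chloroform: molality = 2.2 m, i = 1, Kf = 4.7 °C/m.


ΔTf = Kf × m × i
= 4.7 × 2.2 × 1
= 10.34 °C

10.34 °C


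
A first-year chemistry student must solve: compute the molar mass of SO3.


M(SO3) = 1×32.07 + 3×16.0
= 32.07 + 48.0
= 80.07 g/mol

80.07 g/mol


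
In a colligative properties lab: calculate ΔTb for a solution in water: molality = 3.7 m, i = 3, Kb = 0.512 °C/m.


ΔTb = Kb × m × i
= 0.512 × 3.7 × 3
= 5.6832 °C

5.6832 °C


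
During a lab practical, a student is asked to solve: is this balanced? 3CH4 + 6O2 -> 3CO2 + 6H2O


Equation: 3CH4 + 6O2 -> 3CO2 + 6H2O
Check atoms: C: 3=3, H: 12=12, O: 12=12
Balanced

Yes, balanced


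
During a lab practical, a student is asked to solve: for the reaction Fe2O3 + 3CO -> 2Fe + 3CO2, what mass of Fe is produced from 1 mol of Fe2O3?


Mole ratio Fe:Fe2O3 = 2:1
n(Fe) = 1 × 2/1 = 2.000 mol
mass = 2.000 × 55.85 = 111.7 g

111.7 g


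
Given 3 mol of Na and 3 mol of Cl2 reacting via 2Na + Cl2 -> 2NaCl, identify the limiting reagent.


Mole ratio available / coefficient:
  Na: 3/2 = 1.500
  Cl2: 3/1 = 3.000
Smaller ratio is limiting.

Na


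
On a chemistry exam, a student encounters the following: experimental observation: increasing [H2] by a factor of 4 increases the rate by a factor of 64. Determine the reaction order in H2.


rate ∝ [H2]^n
4^n = 64 → n = 3
Order in H2: 3

3


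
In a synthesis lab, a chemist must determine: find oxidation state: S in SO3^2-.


x + 3(-2) = -2, so x = +4
Oxidation number: +4

+4


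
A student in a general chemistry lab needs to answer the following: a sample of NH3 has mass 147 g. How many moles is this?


M(NH3) = 17.03 g/mol
n = mass/M = 147/17.03 = 8.6318 mol

8.6318 mol


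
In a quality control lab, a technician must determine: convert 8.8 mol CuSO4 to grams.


M(CuSO4) = 159.62 g/mol
mass = n × M = 8.8 × 159.62 = 1404.66 g

1404.66 g


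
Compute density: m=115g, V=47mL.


ρ = mass/volume
= 115/47
= 2.447 g/mL

2.447 g/mL


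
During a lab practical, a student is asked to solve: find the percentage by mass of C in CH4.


M(CH4) = 1×12.01 + 4×1.008 = 16.042 g/mol
Mass of C = 1 × 12.01 = 12.01 g/mol
% C = 12.01/16.042 × 100 = 74.87%

74.87%


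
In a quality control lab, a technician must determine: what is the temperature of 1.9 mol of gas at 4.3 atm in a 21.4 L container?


PV = nRT  (R = 0.08206 L·atm/(mol·K))
T = PV/(nR) = 4.3×21.4/(1.9×0.08206)
= 92.02/0.155914
= 590.20 K

590.20 K


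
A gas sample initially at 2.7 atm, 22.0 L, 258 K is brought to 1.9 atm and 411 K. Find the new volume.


P1V1/T1 = P2V2/T2
V2 = P1V1T2/(T1P2)
= 2.7×22.0×411/(258×1.9)
= 49.803 L

49.803 L


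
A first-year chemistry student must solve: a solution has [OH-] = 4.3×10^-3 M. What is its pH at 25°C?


pOH = -log10([OH-]) = -log10(4.3×10^-3)
= 3 - log10(4.3) = 2.37
pH = 14 - pOH = 14 - 2.37 = 11.63

11.63


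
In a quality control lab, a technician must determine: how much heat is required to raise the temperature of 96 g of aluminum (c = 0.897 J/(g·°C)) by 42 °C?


q = mcΔT = 96 × 0.897 × 42
= 3616.70 J

3616.70 J


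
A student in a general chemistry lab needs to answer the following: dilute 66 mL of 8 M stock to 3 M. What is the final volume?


C1V1 = C2V2
8 × 66 = 3 × V2
V2 = 528/3 = 176.0 mL

176.0 mL


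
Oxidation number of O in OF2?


F is always -1; 2(-1) + x = 0, so O = +2
Oxidation number: +2

+2


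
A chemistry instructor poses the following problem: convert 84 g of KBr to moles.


M(KBr) = 119.0 g/mol
n = mass/M = 84/119.0 = 0.7059 mol

0.7059 mol


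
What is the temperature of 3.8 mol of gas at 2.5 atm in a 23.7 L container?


PV = nRT  (R = 0.08206 L·atm/(mol·K))
T = PV/(nR) = 2.5×23.7/(3.8×0.08206)
= 59.25/0.311828
= 190.01 K

190.01 K


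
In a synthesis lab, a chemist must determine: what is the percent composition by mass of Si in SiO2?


M(SiO2) = 1×28.09 + 2×16.0 = 60.09 g/mol
Mass of Si = 1 × 28.09 = 28.09 g/mol
% Si = 28.09/60.09 × 100 = 46.75%

46.75%


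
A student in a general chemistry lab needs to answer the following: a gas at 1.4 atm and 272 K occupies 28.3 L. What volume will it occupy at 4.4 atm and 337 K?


P1V1/T1 = P2V2/T2
V2 = P1V1T2/(T1P2)
= 1.4×28.3×337/(272×4.4)
= 11.156 L

11.156 L


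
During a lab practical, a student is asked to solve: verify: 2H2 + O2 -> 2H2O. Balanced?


Equation: 2H2 + O2 -> 2H2O
Check atoms: H: 4=4, O: 2=2
Balanced

Yes, balanced


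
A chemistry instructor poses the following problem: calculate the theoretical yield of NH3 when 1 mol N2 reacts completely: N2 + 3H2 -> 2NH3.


Mole ratio NH3:N2 = 2:1
n(NH3) = 1 × 2/1 = 2.000 mol
mass = 2.000 × 17.03 = 34.06 g

34.06 g


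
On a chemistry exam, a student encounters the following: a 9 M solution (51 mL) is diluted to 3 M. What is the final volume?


C1V1 = C2V2
9 × 51 = 3 × V2
V2 = 459/3 = 153.0 mL

153.0 mL


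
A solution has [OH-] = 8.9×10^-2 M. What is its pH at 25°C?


pOH = -log10([OH-]) = -log10(8.9×10^-2)
= 2 - log10(8.9) = 1.05
pH = 14 - pOH = 14 - 1.05 = 12.95

12.95


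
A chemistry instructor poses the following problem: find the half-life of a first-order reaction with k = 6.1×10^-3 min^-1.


t½ = ln2/k = 0.693147/(6.1×10^-3 min^-1)
= 113.6 min

113.6 min


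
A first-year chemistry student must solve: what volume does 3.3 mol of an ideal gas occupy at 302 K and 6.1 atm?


PV = nRT  (R = 0.08206 L·atm/(mol·K))
V = nRT/P = 3.3×0.08206×302/6.1
= 13.407 L

13.407 L


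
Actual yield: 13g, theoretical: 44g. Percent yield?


% yield = actual/theoretical × 100
= 13/44 × 100
= 29.55%

29.55%


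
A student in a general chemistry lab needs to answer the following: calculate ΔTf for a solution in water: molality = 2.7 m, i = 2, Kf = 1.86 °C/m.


ΔTf = Kf × m × i
= 1.86 × 2.7 × 2
= 10.044 °C

10.044 °C


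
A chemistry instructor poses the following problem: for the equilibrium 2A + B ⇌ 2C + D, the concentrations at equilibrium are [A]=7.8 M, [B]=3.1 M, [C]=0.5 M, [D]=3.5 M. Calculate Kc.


Kc = [C]^2[D]/([A]^2[B])
= (0.5^2 × 3.5^1)/(7.8^2 × 3.1^1)
= 0.875/188.604
= 0.004639

0.004639


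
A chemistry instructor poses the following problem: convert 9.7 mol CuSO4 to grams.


M(CuSO4) = 159.62 g/mol
mass = n × M = 9.7 × 159.62 = 1548.31 g

1548.31 g


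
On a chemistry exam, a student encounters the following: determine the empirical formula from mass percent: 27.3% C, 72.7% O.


Assume 100 g sample. Moles of each element:
  C: 27.3/12.01 = 2.273 mol
  O: 72.7/16.0 = 4.544 mol
Divide by smallest (2.273):
  C: 2.273/2.273 = 1.0
  O: 4.544/2.273 = 2.0
Empirical formula: CO2

CO2


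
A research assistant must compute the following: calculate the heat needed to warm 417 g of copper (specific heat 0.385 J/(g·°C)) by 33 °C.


q = mcΔT = 417 × 0.385 × 33
= 5297.99 J

5297.99 J


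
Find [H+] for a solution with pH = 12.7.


[H+] = 10^(-pH) = 10^(-12.7)
= 2.0×10^-13 M

2.0×10^-13 M


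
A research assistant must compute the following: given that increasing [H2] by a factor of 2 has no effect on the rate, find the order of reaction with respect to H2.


rate ∝ [H2]^n
rate ∝ [H2]^0
Order in H2: 0

0


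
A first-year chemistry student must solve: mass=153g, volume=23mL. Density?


ρ = mass/volume
= 153/23
= 6.652 g/mL

6.652 g/mL


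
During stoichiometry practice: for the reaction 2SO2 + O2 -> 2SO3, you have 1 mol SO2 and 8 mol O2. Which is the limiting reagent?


Mole ratio available / coefficient:
  SO2: 1/2 = 0.500
  O2: 8/1 = 8.000
Smaller ratio is limiting.

SO2


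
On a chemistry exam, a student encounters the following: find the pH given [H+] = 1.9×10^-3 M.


pH = -log10([H+]) = -log10(1.9×10^-3)
= 3 - log10(1.9)
= 3 - 0.28
= 2.72

2.72


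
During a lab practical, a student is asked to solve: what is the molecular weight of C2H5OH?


M(C2H5OH) = 2×12.01 + 6×1.008 + 1×16.0
= 24.02 + 6.05 + 16.0
= 46.07 g/mol

46.07 g/mol


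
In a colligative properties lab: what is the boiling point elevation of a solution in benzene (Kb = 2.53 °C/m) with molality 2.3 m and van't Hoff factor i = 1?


ΔTb = Kb × m × i
= 2.53 × 2.3 × 1
= 5.819 °C

5.819 °C


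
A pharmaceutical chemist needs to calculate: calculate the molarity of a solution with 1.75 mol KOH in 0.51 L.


M = n/V = 1.75/0.51 = 3.431 mol/L

3.431 M


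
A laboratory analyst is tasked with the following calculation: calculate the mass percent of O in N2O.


M(N2O) = 2×14.01 + 1×16.0 = 44.02 g/mol
Mass of O = 1 × 16.0 = 16.00 g/mol
% O = 16.00/44.02 × 100 = 36.35%

36.35%


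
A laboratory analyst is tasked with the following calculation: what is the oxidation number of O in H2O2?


Peroxide: O is -1
Oxidation number: -1

-1


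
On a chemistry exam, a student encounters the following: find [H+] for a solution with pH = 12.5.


[H+] = 10^(-pH) = 10^(-12.5)
= 3.16×10^-13 M

3.16×10^-13 M


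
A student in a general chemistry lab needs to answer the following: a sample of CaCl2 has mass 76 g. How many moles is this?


M(CaCl2) = 110.98 g/mol
n = mass/M = 76/110.98 = 0.6848 mol

0.6848 mol


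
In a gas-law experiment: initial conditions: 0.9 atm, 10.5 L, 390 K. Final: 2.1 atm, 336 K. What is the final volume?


P1V1/T1 = P2V2/T2
V2 = P1V1T2/(T1P2)
= 0.9×10.5×336/(390×2.1)
= 3.877 L

3.877 L


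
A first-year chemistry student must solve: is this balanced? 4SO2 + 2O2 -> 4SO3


Equation: 4SO2 + 2O2 -> 4SO3
Check atoms: O: 12=12, S: 4=4
Balanced

Yes, balanced


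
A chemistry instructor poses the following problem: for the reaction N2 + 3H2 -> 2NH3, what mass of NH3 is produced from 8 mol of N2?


Mole ratio NH3:N2 = 2:1
n(NH3) = 8 × 2/1 = 16.000 mol
mass = 16.000 × 17.03 = 272.48 g

272.48 g


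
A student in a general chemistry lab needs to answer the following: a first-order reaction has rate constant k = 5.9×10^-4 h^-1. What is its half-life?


t½ = ln2/k = 0.693147/(5.9×10^-4 h^-1)
= 1175 h

1175 h


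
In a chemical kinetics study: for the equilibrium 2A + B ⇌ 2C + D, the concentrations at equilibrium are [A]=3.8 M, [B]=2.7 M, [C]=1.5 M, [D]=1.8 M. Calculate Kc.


Kc = [C]^2[D]/([A]^2[B])
= (1.5^2 × 1.8^1)/(3.8^2 × 2.7^1)
= 4.05/38.988
= 0.1039

0.1039


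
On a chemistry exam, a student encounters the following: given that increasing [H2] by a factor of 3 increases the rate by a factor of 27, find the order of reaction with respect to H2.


rate ∝ [H2]^n
3^n = 27 → n = 3
Order in H2: 3

3


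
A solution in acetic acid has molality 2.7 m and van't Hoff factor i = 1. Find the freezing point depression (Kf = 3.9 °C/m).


ΔTf = Kf × m × i
= 3.9 × 2.7 × 1
= 10.53 °C

10.53 °C


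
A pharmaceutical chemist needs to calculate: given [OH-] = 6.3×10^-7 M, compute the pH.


pOH = -log10([OH-]) = -log10(6.3×10^-7)
= 7 - log10(6.3) = 6.2
pH = 14 - pOH = 14 - 6.2 = 7.8

7.8


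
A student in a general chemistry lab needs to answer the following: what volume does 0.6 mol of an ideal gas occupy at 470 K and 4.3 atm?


PV = nRT  (R = 0.08206 L·atm/(mol·K))
V = nRT/P = 0.6×0.08206×470/4.3
= 5.382 L

5.382 L


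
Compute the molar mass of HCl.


M(HCl) = 1×1.008 + 1×35.45
= 1.01 + 35.45
= 36.46 g/mol

36.46 g/mol


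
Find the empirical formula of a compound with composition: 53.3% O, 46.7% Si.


Assume 100 g sample. Moles of each element:
  O: 53.3/16.0 = 3.331 mol
  Si: 46.7/28.09 = 1.663 mol
Divide by smallest (1.663):
  O: 3.331/1.663 = 2.0
  Si: 1.663/1.663 = 1.0
Empirical formula: SiO2

SiO2


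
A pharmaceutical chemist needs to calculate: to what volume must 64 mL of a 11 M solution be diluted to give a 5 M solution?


C1V1 = C2V2
11 × 64 = 5 × V2
V2 = 704/5 = 140.8 mL

140.8 mL


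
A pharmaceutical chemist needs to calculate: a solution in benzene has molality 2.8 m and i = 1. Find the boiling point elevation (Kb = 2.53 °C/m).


ΔTb = Kb × m × i
= 2.53 × 2.8 × 1
= 7.084 °C

7.084 °C


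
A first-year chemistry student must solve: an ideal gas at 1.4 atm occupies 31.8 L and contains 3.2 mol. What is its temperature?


PV = nRT  (R = 0.08206 L·atm/(mol·K))
T = PV/(nR) = 1.4×31.8/(3.2×0.08206)
= 44.52/0.262592
= 169.54 K

169.54 K


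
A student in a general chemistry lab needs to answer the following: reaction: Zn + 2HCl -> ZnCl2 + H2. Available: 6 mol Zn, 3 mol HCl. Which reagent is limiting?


Mole ratio available / coefficient:
  Zn: 6/1 = 6.000
  HCl: 3/2 = 1.500
Smaller ratio is limiting.

HCl


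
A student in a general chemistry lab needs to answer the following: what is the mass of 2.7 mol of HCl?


M(HCl) = 36.46 g/mol
mass = n × M = 2.7 × 36.46 = 98.44 g

98.44 g


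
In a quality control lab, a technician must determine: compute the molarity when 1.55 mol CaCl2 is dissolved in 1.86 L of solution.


M = n/V = 1.55/1.86 = 0.833 mol/L

0.833 M


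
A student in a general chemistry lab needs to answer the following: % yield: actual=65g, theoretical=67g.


% yield = actual/theoretical × 100
= 65/67 × 100
= 97.01%

97.01%


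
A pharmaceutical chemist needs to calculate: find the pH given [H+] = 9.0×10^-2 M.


pH = -log10([H+]) = -log10(9.0×10^-2)
= 2 - log10(9.0)
= 2 - 0.95
= 1.05

1.05


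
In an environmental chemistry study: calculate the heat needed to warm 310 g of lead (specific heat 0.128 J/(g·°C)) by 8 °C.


q = mcΔT = 310 × 0.128 × 8
= 317.44 J

317.44 J


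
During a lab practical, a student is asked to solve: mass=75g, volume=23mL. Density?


ρ = mass/volume
= 75/23
= 3.261 g/mL

3.261 g/mL


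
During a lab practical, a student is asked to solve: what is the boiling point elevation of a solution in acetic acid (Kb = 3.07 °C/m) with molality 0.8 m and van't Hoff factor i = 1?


ΔTb = Kb × m × i
= 3.07 × 0.8 × 1
= 2.456 °C

2.456 °C


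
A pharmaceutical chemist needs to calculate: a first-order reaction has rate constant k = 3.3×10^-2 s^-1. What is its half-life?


t½ = ln2/k = 0.693147/(3.3×10^-2 s^-1)
= 21.00 s

21.00 s


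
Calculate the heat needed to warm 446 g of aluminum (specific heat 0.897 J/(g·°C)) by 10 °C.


q = mcΔT = 446 × 0.897 × 10
= 4000.62 J

4000.62 J


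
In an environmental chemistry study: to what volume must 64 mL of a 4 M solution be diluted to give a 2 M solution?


C1V1 = C2V2
4 × 64 = 2 × V2
V2 = 256/2 = 128.0 mL

128.0 mL


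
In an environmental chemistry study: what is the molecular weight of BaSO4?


M(BaSO4) = 1×137.33 + 1×32.07 + 4×16.0
= 137.33 + 32.07 + 64.0
= 233.4 g/mol

233.4 g/mol


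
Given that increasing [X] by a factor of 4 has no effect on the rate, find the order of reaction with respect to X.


rate ∝ [X]^n
rate ∝ [X]^0
Order in X: 0

0


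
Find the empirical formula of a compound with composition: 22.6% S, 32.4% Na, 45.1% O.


Assume 100 g sample. Moles of each element:
  S: 22.6/32.07 = 0.705 mol
  Na: 32.4/22.99 = 1.409 mol
  O: 45.1/16.0 = 2.819 mol
Divide by smallest (0.705):
  S: 0.705/0.705 = 1.0
  Na: 1.409/0.705 = 2.0
  O: 2.819/0.705 = 4.0
Empirical formula: Na2SO4

Na2SO4


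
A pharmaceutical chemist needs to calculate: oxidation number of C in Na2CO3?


2(+1) + x + 3(-2) = 0, so x = +4
Oxidation number: +4

+4


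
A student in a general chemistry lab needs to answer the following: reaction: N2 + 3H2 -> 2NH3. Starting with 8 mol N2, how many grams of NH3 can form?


Mole ratio NH3:N2 = 2:1
n(NH3) = 8 × 2/1 = 16.000 mol
mass = 16.000 × 17.03 = 272.48 g

272.48 g


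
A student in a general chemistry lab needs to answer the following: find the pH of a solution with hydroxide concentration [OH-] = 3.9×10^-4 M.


pOH = -log10([OH-]) = -log10(3.9×10^-4)
= 4 - log10(3.9) = 3.41
pH = 14 - pOH = 14 - 3.41 = 10.59

10.59


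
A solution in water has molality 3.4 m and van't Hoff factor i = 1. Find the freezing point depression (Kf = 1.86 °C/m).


ΔTf = Kf × m × i
= 1.86 × 3.4 × 1
= 6.324 °C

6.324 °C


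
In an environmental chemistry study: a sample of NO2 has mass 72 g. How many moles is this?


M(NO2) = 46.01 g/mol
n = mass/M = 72/46.01 = 1.5649 mol

1.5649 mol


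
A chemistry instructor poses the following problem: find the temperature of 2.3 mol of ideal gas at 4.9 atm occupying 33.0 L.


PV = nRT  (R = 0.08206 L·atm/(mol·K))
T = PV/(nR) = 4.9×33.0/(2.3×0.08206)
= 161.70/0.188738
= 856.74 K

856.74 K


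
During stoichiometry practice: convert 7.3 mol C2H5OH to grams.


M(C2H5OH) = 46.07 g/mol
mass = n × M = 7.3 × 46.07 = 336.31 g

336.31 g


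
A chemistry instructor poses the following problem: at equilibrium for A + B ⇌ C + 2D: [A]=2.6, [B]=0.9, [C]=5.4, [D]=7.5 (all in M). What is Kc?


Kc = [C][D]^2/([A][B])
= (5.4^1 × 7.5^2)/(2.6^1 × 0.9^1)
= 303.75/2.34
= 129.8

129.8


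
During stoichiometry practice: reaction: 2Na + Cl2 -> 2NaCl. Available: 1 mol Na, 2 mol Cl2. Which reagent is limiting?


Mole ratio available / coefficient:
  Na: 1/2 = 0.500
  Cl2: 2/1 = 2.000
Smaller ratio is limiting.

Na


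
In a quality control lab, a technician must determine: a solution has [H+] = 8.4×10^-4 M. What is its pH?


pH = -log10([H+]) = -log10(8.4×10^-4)
= 4 - log10(8.4)
= 4 - 0.92
= 3.08

3.08


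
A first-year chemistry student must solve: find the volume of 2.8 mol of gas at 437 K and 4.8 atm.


PV = nRT  (R = 0.08206 L·atm/(mol·K))
V = nRT/P = 2.8×0.08206×437/4.8
= 20.918 L

20.918 L


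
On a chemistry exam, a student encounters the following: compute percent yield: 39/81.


% yield = actual/theoretical × 100
= 39/81 × 100
= 48.15%

48.15%


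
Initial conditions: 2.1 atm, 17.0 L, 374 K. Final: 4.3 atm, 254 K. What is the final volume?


P1V1/T1 = P2V2/T2
V2 = P1V1T2/(T1P2)
= 2.1×17.0×254/(374×4.3)
= 5.638 L

5.638 L


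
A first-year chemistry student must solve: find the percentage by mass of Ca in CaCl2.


M(CaCl2) = 1×40.08 + 2×35.45 = 110.98 g/mol
Mass of Ca = 1 × 40.08 = 40.08 g/mol
% Ca = 40.08/110.98 × 100 = 36.11%

36.11%


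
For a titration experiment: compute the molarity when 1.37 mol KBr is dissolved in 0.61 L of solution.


M = n/V = 1.37/0.61 = 2.246 mol/L

2.246 M


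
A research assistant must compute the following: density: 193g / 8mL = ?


ρ = mass/volume
= 193/8
= 24.125 g/mL

24.125 g/mL


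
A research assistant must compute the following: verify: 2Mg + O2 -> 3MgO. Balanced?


Equation: 2Mg + O2 -> 3MgO
Check atoms: Mg: 2≠3, O: 2≠3
Not balanced

No, not balanced


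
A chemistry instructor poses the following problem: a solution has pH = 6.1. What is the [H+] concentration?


[H+] = 10^(-pH) = 10^(-6.1)
= 7.94×10^-7 M

7.94×10^-7 M


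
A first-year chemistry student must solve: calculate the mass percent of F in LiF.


M(LiF) = 1×6.94 + 1×19.0 = 25.94 g/mol
Mass of F = 1 × 19.0 = 19.00 g/mol
% F = 19.00/25.94 × 100 = 73.25%

73.25%


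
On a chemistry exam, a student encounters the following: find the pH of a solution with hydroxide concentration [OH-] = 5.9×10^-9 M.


pOH = -log10([OH-]) = -log10(5.9×10^-9)
= 9 - log10(5.9) = 8.23
pH = 14 - pOH = 14 - 8.23 = 5.77

5.77


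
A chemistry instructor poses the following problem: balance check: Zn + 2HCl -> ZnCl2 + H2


Equation: Zn + 2HCl -> ZnCl2 + H2
Check atoms: Cl: 2=2, H: 2=2, Zn: 1=1
Balanced

Yes, balanced


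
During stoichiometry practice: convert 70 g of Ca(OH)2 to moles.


M(Ca(OH)2) = 74.1 g/mol
n = mass/M = 70/74.1 = 0.9447 mol

0.9447 mol


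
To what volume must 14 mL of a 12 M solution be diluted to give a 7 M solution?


C1V1 = C2V2
12 × 14 = 7 × V2
V2 = 168/7 = 24.0 mL

24.0 mL


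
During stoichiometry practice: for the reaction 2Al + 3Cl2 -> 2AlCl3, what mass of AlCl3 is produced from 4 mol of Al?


Mole ratio AlCl3:Al = 2:2
n(AlCl3) = 4 × 2/2 = 4.000 mol
mass = 4.000 × 133.33 = 533.32 g

533.32 g


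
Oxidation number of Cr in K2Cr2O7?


2(+1) + 2x + 7(-2) = 0, so x = +6
Oxidation number: +6

+6


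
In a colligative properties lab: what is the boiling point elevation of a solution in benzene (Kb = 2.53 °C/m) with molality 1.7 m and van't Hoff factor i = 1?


ΔTb = Kb × m × i
= 2.53 × 1.7 × 1
= 4.301 °C

4.301 °C


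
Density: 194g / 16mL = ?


ρ = mass/volume
= 194/16
= 12.125 g/mL

12.125 g/mL


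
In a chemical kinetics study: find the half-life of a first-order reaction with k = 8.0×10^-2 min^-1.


t½ = ln2/k = 0.693147/(8.0×10^-2 min^-1)
= 8.664 min

8.664 min


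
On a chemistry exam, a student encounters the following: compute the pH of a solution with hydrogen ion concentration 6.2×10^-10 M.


pH = -log10([H+]) = -log10(6.2×10^-10)
= 10 - log10(6.2)
= 10 - 0.79
= 9.21

9.21


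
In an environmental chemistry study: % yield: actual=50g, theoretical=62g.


% yield = actual/theoretical × 100
= 50/62 × 100
= 80.65%

80.65%


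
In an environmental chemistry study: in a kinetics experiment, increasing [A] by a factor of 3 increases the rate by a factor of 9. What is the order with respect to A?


rate ∝ [A]^n
3^n = 9 → n = 2
Order in A: 2

2


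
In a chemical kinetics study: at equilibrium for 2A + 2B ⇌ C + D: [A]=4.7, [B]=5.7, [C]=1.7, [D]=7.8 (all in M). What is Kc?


Kc = [C][D]/([A]^2[B]^2)
= (1.7^1 × 7.8^1)/(4.7^2 × 5.7^2)
= 13.26/717.7041
= 0.01848

0.01848


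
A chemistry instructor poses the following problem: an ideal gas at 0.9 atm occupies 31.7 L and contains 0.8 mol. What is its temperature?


PV = nRT  (R = 0.08206 L·atm/(mol·K))
T = PV/(nR) = 0.9×31.7/(0.8×0.08206)
= 28.53/0.065648
= 434.59 K

434.59 K


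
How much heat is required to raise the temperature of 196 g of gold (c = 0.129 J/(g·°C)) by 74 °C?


q = mcΔT = 196 × 0.129 × 74
= 1871.02 J

1871.02 J


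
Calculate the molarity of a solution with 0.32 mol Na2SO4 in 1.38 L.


M = n/V = 0.32/1.38 = 0.232 mol/L

0.232 M


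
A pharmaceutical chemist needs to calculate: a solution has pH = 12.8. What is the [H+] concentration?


[H+] = 10^(-pH) = 10^(-12.8)
= 1.58×10^-13 M

1.58×10^-13 M


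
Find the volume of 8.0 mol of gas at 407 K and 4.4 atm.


PV = nRT  (R = 0.08206 L·atm/(mol·K))
V = nRT/P = 8.0×0.08206×407/4.4
= 60.724 L

60.724 L


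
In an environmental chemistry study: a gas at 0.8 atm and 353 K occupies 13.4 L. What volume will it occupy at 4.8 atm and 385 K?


P1V1/T1 = P2V2/T2
V2 = P1V1T2/(T1P2)
= 0.8×13.4×385/(353×4.8)
= 2.436 L

2.436 L


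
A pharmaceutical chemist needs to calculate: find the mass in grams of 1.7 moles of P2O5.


M(P2O5) = 141.94 g/mol
mass = n × M = 1.7 × 141.94 = 241.30 g

241.30 g


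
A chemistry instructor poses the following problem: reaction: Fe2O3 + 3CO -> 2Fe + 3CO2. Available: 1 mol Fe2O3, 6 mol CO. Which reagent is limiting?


Mole ratio available / coefficient:
  Fe2O3: 1/1 = 1.000
  CO: 6/3 = 2.000
Smaller ratio is limiting.

Fe2O3


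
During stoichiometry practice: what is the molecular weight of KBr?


M(KBr) = 1×39.1 + 1×79.9
= 39.1 + 79.9
= 119.0 g/mol

119.0 g/mol


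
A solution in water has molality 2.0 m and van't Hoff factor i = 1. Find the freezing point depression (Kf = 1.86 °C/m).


ΔTf = Kf × m × i
= 1.86 × 2.0 × 1
= 3.72 °C

3.72 °C


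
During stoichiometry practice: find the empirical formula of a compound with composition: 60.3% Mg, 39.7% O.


Assume 100 g sample. Moles of each element:
  Mg: 60.3/24.31 = 2.48 mol
  O: 39.7/16.0 = 2.481 mol
Divide by smallest (2.48):
  Mg: 2.48/2.48 = 1.0
  O: 2.481/2.48 = 1.0
Empirical formula: MgO

MgO


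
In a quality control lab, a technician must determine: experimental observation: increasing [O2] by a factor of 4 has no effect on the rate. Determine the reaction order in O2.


rate ∝ [O2]^n
rate ∝ [O2]^0
Order in O2: 0

0


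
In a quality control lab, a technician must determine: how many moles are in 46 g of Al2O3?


M(Al2O3) = 101.96 g/mol
n = mass/M = 46/101.96 = 0.4512 mol

0.4512 mol


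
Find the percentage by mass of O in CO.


M(CO) = 1×12.01 + 1×16.0 = 28.01 g/mol
Mass of O = 1 × 16.0 = 16.00 g/mol
% O = 16.00/28.01 × 100 = 57.12%

57.12%


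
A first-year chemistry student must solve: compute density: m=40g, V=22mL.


ρ = mass/volume
= 40/22
= 1.818 g/mL

1.818 g/mL


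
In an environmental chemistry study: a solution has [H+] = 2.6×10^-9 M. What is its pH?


pH = -log10([H+]) = -log10(2.6×10^-9)
= 9 - log10(2.6)
= 9 - 0.41
= 8.59

8.59


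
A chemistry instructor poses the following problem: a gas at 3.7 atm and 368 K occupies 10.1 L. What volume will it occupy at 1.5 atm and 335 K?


P1V1/T1 = P2V2/T2
V2 = P1V1T2/(T1P2)
= 3.7×10.1×335/(368×1.5)
= 22.679 L

22.679 L


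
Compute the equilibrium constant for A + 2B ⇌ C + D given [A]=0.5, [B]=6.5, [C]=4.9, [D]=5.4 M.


Kc = [C][D]/([A][B]^2)
= (4.9^1 × 5.4^1)/(0.5^1 × 6.5^2)
= 26.46/21.125
= 1.253

1.253


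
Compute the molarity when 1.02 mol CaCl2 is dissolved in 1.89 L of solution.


M = n/V = 1.02/1.89 = 0.540 mol/L

0.540 M


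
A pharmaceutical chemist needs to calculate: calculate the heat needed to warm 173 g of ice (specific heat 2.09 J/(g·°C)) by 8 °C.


q = mcΔT = 173 × 2.09 × 8
= 2892.56 J

2892.56 J


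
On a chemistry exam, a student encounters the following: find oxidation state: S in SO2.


x + 2(-2) = 0, so x = +4
Oxidation number: +4

+4
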